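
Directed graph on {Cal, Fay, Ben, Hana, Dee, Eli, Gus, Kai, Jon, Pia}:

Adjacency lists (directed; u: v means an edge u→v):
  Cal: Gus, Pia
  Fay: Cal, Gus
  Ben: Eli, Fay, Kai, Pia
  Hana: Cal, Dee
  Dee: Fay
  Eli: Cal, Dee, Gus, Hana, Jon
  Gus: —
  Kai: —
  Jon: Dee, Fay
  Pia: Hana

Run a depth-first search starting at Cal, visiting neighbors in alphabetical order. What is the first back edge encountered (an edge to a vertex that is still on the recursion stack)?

DFS from Cal (visiting neighbors in alphabetical order); mark gray on enter, black on exit:
Cal gray
  Gus gray
  Gus black
  Pia gray
    Hana gray
      Hana→Cal: Cal is gray → back edge
First back edge: Hana → Cal.

Hana->Cal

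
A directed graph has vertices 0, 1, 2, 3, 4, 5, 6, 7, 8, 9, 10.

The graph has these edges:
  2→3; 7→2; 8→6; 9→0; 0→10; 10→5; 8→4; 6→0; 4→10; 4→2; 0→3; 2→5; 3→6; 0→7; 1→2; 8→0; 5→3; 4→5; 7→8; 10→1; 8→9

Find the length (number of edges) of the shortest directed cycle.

3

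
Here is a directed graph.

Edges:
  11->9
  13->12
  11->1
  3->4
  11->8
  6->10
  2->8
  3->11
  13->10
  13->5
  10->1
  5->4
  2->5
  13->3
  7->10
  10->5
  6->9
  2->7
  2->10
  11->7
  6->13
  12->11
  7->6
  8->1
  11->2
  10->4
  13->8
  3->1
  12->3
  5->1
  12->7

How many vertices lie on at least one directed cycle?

7

A vertex is on a directed cycle iff it belongs to a strongly connected component of size ≥ 2 (or has a self-loop).
The vertices on cycles are {2, 3, 6, 7, 11, 12, 13} — 7 in total.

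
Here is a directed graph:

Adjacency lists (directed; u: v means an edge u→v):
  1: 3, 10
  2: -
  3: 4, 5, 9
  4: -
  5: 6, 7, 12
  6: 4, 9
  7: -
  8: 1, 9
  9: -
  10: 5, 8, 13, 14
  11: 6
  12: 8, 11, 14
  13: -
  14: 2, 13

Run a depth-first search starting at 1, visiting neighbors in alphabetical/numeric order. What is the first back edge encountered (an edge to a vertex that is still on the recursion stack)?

8→1

DFS from 1 (visiting neighbors in alphabetical/numeric order); mark gray on enter, black on exit:
1 gray
  3 gray
    4 gray
    4 black
    5 gray
      6 gray
        6→4: 4 black — skip
        9 gray
        9 black
      6 black
      7 gray
      7 black
      12 gray
        8 gray
          8→1: 1 is gray → back edge
First back edge: 8 → 1.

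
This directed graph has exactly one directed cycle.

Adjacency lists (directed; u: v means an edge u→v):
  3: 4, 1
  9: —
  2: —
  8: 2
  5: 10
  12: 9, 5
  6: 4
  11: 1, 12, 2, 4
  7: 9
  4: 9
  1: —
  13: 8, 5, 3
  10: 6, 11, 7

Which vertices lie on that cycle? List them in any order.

5, 10, 11, 12

DFS with gray/black marking from 5:
5 gray
  10 gray
    6 gray
      4 gray
        9 gray
        9 black
      4 black
    6 black
    11 gray
      1 gray
      1 black
      12 gray
        12→9: 9 black — skip
        12→5: 5 is gray → back edge
Back edge closes the cycle 5 → 10 → 11 → 12 → 5; its vertices are {5, 10, 11, 12}.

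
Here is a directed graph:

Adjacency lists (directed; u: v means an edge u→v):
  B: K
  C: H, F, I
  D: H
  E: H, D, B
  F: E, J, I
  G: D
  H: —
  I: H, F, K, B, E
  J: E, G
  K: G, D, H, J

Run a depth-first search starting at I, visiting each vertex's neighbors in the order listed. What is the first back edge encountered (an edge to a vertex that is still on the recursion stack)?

J→E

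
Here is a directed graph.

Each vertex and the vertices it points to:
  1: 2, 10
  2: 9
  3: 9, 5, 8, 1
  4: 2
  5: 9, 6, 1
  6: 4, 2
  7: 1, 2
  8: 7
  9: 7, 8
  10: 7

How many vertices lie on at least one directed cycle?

A vertex is on a directed cycle iff it belongs to a strongly connected component of size ≥ 2 (or has a self-loop).
The vertices on cycles are {1, 2, 7, 8, 9, 10} — 6 in total.

6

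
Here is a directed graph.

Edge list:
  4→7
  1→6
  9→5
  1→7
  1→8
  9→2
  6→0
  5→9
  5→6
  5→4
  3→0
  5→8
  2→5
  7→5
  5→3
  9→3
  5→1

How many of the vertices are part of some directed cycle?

A vertex is on a directed cycle iff it belongs to a strongly connected component of size ≥ 2 (or has a self-loop).
The vertices on cycles are {1, 2, 4, 5, 7, 9} — 6 in total.

6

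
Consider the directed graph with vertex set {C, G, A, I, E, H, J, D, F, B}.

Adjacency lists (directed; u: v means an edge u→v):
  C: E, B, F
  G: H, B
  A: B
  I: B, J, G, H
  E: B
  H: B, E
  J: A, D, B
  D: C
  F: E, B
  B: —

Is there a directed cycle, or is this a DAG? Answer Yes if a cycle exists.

DFS with white/gray/black marking, starting from I:
I gray
  B gray
  B black
  J gray
    A gray
      A→B: B black — skip
    A black
    D gray
      C gray
        E gray
          E→B: B black — skip
        E black
        C→B: B black — skip
        F gray
          F→E: E black — skip
          F→B: B black — skip
        F black
      C black
    D black
    J→B: B black — skip
  J black
  G gray
    H gray
      H→B: B black — skip
      H→E: E black — skip
    H black
    G→B: B black — skip
  G black
  I→H: H black — skip
I black
Every edge goes to a white or black vertex — no back edge, so the graph is acyclic.

No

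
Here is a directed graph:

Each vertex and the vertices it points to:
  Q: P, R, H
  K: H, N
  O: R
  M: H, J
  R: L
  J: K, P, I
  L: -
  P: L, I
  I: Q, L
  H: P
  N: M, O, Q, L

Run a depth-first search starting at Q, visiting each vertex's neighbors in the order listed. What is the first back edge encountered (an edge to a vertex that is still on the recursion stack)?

I->Q

DFS from Q (visiting each vertex's neighbors in the order listed); mark gray on enter, black on exit:
Q gray
  P gray
    L gray
    L black
    I gray
      I→Q: Q is gray → back edge
First back edge: I → Q.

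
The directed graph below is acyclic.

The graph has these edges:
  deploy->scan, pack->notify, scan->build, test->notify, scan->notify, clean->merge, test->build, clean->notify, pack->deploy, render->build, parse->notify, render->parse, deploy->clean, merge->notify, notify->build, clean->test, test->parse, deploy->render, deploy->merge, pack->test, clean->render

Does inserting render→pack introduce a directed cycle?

Adding render→pack creates a cycle iff pack can already reach render.
Path from pack: pack → deploy → render.
So pack → … → render → pack is a cycle.

Yes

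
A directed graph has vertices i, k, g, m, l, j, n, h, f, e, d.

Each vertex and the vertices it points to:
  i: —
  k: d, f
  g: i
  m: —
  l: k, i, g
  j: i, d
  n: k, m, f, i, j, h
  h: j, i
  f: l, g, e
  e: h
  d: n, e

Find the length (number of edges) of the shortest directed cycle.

For each vertex v, BFS finds the shortest path from v back to v.
The shortest such closed walk is n → j → d → n, length 3.

3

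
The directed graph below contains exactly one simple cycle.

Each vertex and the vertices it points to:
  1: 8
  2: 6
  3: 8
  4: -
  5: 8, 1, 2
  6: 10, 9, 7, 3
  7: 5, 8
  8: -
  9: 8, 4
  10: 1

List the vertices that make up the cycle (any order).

DFS with gray/black marking from 6:
6 gray
  10 gray
    1 gray
      8 gray
      8 black
    1 black
  10 black
  9 gray
    9→8: 8 black — skip
    4 gray
    4 black
  9 black
  7 gray
    5 gray
      5→8: 8 black — skip
      5→1: 1 black — skip
      2 gray
        2→6: 6 is gray → back edge
Back edge closes the cycle 6 → 7 → 5 → 2 → 6; its vertices are {2, 5, 6, 7}.

2, 5, 6, 7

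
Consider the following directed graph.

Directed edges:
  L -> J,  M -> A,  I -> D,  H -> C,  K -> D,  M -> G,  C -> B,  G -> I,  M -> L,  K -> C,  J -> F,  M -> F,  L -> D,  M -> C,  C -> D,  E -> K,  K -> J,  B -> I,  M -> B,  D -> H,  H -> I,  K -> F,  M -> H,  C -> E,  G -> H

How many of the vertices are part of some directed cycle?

7

A vertex is on a directed cycle iff it belongs to a strongly connected component of size ≥ 2 (or has a self-loop).
The vertices on cycles are {B, C, D, E, H, I, K} — 7 in total.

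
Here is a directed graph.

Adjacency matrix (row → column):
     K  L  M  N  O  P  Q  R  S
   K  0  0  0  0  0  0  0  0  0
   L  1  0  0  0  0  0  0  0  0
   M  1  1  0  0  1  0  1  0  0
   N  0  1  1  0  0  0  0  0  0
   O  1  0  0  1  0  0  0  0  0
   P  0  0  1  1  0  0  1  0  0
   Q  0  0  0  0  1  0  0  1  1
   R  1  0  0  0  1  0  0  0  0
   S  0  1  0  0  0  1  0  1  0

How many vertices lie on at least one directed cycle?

A vertex is on a directed cycle iff it belongs to a strongly connected component of size ≥ 2 (or has a self-loop).
The vertices on cycles are {M, N, O, P, Q, R, S} — 7 in total.

7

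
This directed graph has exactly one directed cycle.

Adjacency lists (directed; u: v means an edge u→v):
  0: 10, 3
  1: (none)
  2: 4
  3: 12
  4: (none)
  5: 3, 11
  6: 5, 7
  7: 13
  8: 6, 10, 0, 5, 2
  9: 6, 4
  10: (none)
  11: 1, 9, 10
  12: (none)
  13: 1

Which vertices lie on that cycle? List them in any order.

5, 6, 9, 11

DFS with gray/black marking from 5:
5 gray
  3 gray
    12 gray
    12 black
  3 black
  11 gray
    1 gray
    1 black
    9 gray
      6 gray
        6→5: 5 is gray → back edge
Back edge closes the cycle 5 → 11 → 9 → 6 → 5; its vertices are {5, 6, 9, 11}.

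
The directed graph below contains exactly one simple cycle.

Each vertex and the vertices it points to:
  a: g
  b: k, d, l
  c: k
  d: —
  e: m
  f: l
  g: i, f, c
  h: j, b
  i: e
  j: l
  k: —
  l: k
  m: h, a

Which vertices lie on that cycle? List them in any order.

a, e, g, i, m

DFS with gray/black marking from m:
m gray
  h gray
    j gray
      l gray
        k gray
        k black
      l black
    j black
    b gray
      b→k: k black — skip
      d gray
      d black
      b→l: l black — skip
    b black
  h black
  a gray
    g gray
      i gray
        e gray
          e→m: m is gray → back edge
Back edge closes the cycle m → a → g → i → e → m; its vertices are {a, e, g, i, m}.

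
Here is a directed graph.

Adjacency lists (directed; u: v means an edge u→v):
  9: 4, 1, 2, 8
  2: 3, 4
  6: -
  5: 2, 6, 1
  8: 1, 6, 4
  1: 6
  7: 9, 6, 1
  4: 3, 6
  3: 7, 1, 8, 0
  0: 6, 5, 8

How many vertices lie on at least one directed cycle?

A vertex is on a directed cycle iff it belongs to a strongly connected component of size ≥ 2 (or has a self-loop).
The vertices on cycles are {0, 2, 3, 4, 5, 7, 8, 9} — 8 in total.

8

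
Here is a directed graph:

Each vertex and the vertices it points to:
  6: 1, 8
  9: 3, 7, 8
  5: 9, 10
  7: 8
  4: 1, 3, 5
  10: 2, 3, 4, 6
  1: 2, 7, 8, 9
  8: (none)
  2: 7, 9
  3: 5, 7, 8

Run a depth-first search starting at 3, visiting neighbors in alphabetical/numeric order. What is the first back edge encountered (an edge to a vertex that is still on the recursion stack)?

DFS from 3 (visiting neighbors in alphabetical/numeric order); mark gray on enter, black on exit:
3 gray
  5 gray
    9 gray
      9→3: 3 is gray → back edge
First back edge: 9 → 3.

9->3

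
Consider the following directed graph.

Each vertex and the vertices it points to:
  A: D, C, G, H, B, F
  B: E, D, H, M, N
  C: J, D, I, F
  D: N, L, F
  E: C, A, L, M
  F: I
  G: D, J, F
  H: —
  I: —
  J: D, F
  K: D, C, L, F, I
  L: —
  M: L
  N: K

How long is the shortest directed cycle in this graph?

3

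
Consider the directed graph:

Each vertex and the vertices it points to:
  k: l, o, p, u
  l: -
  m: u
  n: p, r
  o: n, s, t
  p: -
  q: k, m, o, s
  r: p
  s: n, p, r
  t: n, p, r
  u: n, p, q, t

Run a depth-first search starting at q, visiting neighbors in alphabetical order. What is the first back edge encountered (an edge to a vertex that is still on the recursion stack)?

u→q

DFS from q (visiting neighbors in alphabetical order); mark gray on enter, black on exit:
q gray
  k gray
    l gray
    l black
    o gray
      n gray
        p gray
        p black
        r gray
          r→p: p black — skip
        r black
      n black
      s gray
        s→n: n black — skip
        s→p: p black — skip
        s→r: r black — skip
      s black
      t gray
        t→n: n black — skip
        t→p: p black — skip
        t→r: r black — skip
      t black
    o black
    k→p: p black — skip
    u gray
      u→n: n black — skip
      u→p: p black — skip
      u→q: q is gray → back edge
First back edge: u → q.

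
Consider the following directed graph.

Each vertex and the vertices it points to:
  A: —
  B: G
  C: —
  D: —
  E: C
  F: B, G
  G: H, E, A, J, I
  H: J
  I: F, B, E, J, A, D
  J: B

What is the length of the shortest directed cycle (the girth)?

For each vertex v, BFS finds the shortest path from v back to v.
The shortest such closed walk is G → I → F → G, length 3.

3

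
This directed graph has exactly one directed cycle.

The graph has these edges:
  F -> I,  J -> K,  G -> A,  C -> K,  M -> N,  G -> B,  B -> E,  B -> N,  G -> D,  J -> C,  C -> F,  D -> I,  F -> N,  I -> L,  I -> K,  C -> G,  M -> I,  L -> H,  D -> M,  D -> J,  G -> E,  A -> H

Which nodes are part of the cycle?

DFS with gray/black marking from C:
C gray
  F gray
    N gray
    N black
    I gray
      K gray
      K black
      L gray
        H gray
        H black
      L black
    I black
  F black
  C→K: K black — skip
  G gray
    A gray
      A→H: H black — skip
    A black
    D gray
      M gray
        M→N: N black — skip
        M→I: I black — skip
      M black
      J gray
        J→K: K black — skip
        J→C: C is gray → back edge
Back edge closes the cycle C → G → D → J → C; its vertices are {C, D, G, J}.

C, D, G, J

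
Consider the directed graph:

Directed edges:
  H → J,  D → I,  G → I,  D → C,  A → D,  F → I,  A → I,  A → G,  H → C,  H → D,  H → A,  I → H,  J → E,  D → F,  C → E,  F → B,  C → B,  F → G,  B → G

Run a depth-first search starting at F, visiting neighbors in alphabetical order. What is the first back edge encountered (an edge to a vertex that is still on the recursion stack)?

DFS from F (visiting neighbors in alphabetical order); mark gray on enter, black on exit:
F gray
  B gray
    G gray
      I gray
        H gray
          A gray
            D gray
              C gray
                C→B: B is gray → back edge
First back edge: C → B.

C->B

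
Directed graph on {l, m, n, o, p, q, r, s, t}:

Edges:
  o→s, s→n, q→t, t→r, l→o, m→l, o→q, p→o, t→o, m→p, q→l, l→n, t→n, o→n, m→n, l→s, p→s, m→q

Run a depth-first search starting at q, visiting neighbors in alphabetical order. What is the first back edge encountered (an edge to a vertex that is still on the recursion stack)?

DFS from q (visiting neighbors in alphabetical order); mark gray on enter, black on exit:
q gray
  l gray
    n gray
    n black
    o gray
      o→n: n black — skip
      o→q: q is gray → back edge
First back edge: o → q.

o->q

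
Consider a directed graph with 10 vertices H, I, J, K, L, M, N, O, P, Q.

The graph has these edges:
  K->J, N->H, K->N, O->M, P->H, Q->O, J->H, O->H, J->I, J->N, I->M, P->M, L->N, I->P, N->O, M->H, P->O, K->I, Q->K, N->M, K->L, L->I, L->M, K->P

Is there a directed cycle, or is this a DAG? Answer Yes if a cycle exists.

DFS with white/gray/black marking, starting from N:
N gray
  H gray
  H black
  O gray
    M gray
      M→H: H black — skip
    M black
    O→H: H black — skip
  O black
  N→M: M black — skip
N black
I gray
  I→M: M black — skip
  P gray
    P→O: O black — skip
    P→M: M black — skip
    P→H: H black — skip
  P black
I black
J gray
  J→N: N black — skip
  J→I: I black — skip
  J→H: H black — skip
J black
K gray
  K→N: N black — skip
  K→I: I black — skip
  K→J: J black — skip
  K→P: P black — skip
  L gray
    L→I: I black — skip
    L→M: M black — skip
    L→N: N black — skip
  L black
K black
Q gray
  Q→K: K black — skip
  Q→O: O black — skip
Q black
Every edge goes to a white or black vertex — no back edge, so the graph is acyclic.

No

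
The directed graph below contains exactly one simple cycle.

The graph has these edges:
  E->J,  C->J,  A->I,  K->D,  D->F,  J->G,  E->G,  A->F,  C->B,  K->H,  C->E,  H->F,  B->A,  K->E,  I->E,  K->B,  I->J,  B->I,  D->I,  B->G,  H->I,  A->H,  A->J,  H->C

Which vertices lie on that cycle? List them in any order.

DFS with gray/black marking from B:
B gray
  G gray
  G black
  I gray
    J gray
      J→G: G black — skip
    J black
    E gray
      E→J: J black — skip
      E→G: G black — skip
    E black
  I black
  A gray
    F gray
    F black
    A→I: I black — skip
    H gray
      C gray
        C→E: E black — skip
        C→B: B is gray → back edge
Back edge closes the cycle B → A → H → C → B; its vertices are {A, B, C, H}.

A, B, C, H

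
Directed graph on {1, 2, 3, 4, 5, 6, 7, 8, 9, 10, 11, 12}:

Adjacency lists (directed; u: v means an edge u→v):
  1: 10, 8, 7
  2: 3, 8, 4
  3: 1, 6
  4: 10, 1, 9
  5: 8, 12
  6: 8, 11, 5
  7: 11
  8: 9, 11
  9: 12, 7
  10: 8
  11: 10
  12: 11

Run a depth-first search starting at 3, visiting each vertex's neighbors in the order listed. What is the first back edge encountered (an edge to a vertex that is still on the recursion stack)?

DFS from 3 (visiting each vertex's neighbors in the order listed); mark gray on enter, black on exit:
3 gray
  1 gray
    10 gray
      8 gray
        9 gray
          12 gray
            11 gray
              11→10: 10 is gray → back edge
First back edge: 11 → 10.

11→10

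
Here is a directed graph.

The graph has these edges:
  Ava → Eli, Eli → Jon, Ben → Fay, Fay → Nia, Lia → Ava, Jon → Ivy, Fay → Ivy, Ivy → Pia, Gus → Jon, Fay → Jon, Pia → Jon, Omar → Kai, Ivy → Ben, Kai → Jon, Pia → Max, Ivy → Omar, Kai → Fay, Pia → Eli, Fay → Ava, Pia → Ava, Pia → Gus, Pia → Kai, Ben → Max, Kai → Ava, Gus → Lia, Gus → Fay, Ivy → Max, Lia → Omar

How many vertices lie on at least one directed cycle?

11

A vertex is on a directed cycle iff it belongs to a strongly connected component of size ≥ 2 (or has a self-loop).
The vertices on cycles are {Ava, Ben, Eli, Fay, Gus, Ivy, Jon, Kai, Lia, Pia, Omar} — 11 in total.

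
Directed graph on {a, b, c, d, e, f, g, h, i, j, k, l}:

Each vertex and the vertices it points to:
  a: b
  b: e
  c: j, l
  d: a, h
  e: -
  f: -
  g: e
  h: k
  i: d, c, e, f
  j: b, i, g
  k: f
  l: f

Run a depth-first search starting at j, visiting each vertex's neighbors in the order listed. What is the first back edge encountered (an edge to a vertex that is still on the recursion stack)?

DFS from j (visiting each vertex's neighbors in the order listed); mark gray on enter, black on exit:
j gray
  b gray
    e gray
    e black
  b black
  i gray
    d gray
      a gray
        a→b: b black — skip
      a black
      h gray
        k gray
          f gray
          f black
        k black
      h black
    d black
    c gray
      c→j: j is gray → back edge
First back edge: c → j.

c→j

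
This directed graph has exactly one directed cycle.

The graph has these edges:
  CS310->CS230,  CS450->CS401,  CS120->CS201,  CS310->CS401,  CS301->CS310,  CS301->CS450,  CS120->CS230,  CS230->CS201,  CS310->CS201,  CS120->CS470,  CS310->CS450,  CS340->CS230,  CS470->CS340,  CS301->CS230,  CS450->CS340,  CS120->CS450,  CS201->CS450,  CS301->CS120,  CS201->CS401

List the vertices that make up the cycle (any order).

DFS with gray/black marking from CS450:
CS450 gray
  CS340 gray
    CS230 gray
      CS201 gray
        CS401 gray
        CS401 black
        CS201→CS450: CS450 is gray → back edge
Back edge closes the cycle CS450 → CS340 → CS230 → CS201 → CS450; its vertices are {CS201, CS230, CS340, CS450}.

CS201, CS230, CS340, CS450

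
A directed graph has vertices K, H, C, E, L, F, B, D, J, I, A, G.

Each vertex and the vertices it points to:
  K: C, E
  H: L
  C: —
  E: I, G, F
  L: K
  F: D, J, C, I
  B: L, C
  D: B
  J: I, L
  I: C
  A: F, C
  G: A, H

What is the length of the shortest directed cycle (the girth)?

5

For each vertex v, BFS finds the shortest path from v back to v.
The shortest such closed walk is E → G → H → L → K → E, length 5.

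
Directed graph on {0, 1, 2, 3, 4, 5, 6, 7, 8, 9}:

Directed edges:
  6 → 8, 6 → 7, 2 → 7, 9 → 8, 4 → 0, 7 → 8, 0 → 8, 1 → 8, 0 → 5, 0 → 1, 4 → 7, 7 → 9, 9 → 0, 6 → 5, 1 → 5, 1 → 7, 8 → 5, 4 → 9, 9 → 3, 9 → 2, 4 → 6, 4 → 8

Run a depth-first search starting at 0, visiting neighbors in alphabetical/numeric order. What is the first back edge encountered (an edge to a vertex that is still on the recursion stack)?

DFS from 0 (visiting neighbors in alphabetical/numeric order); mark gray on enter, black on exit:
0 gray
  1 gray
    5 gray
    5 black
    7 gray
      8 gray
        8→5: 5 black — skip
      8 black
      9 gray
        9→0: 0 is gray → back edge
First back edge: 9 → 0.

9->0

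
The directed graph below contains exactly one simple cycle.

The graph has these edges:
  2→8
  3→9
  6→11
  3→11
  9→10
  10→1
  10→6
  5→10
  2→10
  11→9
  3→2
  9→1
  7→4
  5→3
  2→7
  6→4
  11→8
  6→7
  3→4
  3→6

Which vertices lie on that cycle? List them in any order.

6, 9, 10, 11

DFS with gray/black marking from 11:
11 gray
  8 gray
  8 black
  9 gray
    1 gray
    1 black
    10 gray
      10→1: 1 black — skip
      6 gray
        4 gray
        4 black
        6→11: 11 is gray → back edge
Back edge closes the cycle 11 → 9 → 10 → 6 → 11; its vertices are {6, 9, 10, 11}.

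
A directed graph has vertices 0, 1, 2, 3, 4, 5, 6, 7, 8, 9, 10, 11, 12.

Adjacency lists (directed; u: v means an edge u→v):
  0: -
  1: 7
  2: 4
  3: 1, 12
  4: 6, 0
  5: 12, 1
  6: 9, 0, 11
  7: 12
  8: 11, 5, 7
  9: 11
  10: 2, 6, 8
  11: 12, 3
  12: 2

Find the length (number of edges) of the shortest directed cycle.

For each vertex v, BFS finds the shortest path from v back to v.
The shortest such closed walk is 2 → 4 → 6 → 11 → 12 → 2, length 5.

5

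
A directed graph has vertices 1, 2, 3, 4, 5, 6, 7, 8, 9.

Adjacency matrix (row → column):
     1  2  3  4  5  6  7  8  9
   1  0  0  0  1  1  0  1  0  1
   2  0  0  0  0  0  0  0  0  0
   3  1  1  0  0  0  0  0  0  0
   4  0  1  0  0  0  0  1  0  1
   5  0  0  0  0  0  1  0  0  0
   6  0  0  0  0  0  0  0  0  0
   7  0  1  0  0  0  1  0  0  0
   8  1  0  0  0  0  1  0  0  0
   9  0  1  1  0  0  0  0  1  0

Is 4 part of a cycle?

Yes

4 is on a cycle iff 4 can reach itself via ≥1 edge.
4 → 9 → 3 → 1 → 4 — yes.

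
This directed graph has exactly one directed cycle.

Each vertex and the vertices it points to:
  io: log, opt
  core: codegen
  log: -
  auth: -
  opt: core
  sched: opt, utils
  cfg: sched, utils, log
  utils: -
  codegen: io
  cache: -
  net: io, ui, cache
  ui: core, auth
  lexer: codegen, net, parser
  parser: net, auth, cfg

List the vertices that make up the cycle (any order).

DFS with gray/black marking from codegen:
codegen gray
  io gray
    log gray
    log black
    opt gray
      core gray
        core→codegen: codegen is gray → back edge
Back edge closes the cycle codegen → io → opt → core → codegen; its vertices are {io, opt, core, codegen}.

io, opt, core, codegen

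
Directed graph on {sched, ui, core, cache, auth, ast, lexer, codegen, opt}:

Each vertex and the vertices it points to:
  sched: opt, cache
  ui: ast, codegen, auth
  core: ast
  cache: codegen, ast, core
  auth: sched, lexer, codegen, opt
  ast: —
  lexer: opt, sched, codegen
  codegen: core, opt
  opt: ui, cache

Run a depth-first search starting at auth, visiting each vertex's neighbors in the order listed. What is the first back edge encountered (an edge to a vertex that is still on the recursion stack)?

DFS from auth (visiting each vertex's neighbors in the order listed); mark gray on enter, black on exit:
auth gray
  sched gray
    opt gray
      ui gray
        ast gray
        ast black
        codegen gray
          core gray
            core→ast: ast black — skip
          core black
          codegen→opt: opt is gray → back edge
First back edge: codegen → opt.

codegen->opt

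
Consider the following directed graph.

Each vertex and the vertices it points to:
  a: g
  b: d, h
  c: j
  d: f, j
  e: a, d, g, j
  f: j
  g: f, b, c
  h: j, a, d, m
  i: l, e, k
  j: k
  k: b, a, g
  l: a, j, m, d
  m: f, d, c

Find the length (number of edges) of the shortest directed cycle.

4

For each vertex v, BFS finds the shortest path from v back to v.
The shortest such closed walk is k → b → d → j → k, length 4.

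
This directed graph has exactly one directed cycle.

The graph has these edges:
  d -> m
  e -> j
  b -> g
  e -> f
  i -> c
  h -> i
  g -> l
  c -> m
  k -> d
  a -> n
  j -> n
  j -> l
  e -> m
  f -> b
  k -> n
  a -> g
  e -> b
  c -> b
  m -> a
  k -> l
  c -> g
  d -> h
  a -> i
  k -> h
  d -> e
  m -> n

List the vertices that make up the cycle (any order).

a, c, i, m

DFS with gray/black marking from m:
m gray
  n gray
  n black
  a gray
    a→n: n black — skip
    g gray
      l gray
      l black
    g black
    i gray
      c gray
        b gray
          b→g: g black — skip
        b black
        c→m: m is gray → back edge
Back edge closes the cycle m → a → i → c → m; its vertices are {a, c, i, m}.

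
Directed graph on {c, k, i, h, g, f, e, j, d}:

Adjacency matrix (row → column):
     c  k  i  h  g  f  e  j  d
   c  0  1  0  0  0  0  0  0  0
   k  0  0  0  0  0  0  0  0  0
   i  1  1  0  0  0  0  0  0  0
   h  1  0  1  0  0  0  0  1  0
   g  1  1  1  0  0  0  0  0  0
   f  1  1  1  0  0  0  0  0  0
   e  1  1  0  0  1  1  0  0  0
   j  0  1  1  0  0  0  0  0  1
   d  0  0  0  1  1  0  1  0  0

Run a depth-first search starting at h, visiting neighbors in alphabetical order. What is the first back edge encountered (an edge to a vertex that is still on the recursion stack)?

DFS from h (visiting neighbors in alphabetical order); mark gray on enter, black on exit:
h gray
  c gray
    k gray
    k black
  c black
  i gray
    i→c: c black — skip
    i→k: k black — skip
  i black
  j gray
    d gray
      e gray
        e→c: c black — skip
        f gray
          f→c: c black — skip
          f→i: i black — skip
          f→k: k black — skip
        f black
        g gray
          g→c: c black — skip
          g→i: i black — skip
          g→k: k black — skip
        g black
        e→k: k black — skip
      e black
      d→g: g black — skip
      d→h: h is gray → back edge
First back edge: d → h.

d→h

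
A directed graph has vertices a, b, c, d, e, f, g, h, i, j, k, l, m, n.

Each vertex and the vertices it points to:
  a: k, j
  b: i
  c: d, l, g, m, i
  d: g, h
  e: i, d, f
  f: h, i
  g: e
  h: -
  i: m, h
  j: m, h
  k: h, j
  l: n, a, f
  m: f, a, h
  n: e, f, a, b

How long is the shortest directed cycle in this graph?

For each vertex v, BFS finds the shortest path from v back to v.
The shortest such closed walk is g → e → d → g, length 3.

3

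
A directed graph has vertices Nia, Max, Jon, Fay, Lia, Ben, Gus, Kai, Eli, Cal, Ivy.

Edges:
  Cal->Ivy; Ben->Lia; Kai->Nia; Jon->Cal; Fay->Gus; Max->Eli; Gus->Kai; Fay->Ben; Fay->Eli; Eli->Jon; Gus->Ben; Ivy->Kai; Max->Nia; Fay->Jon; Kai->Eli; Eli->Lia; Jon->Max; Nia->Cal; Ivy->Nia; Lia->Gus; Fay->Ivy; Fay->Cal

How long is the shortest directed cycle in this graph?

3

For each vertex v, BFS finds the shortest path from v back to v.
The shortest such closed walk is Gus → Ben → Lia → Gus, length 3.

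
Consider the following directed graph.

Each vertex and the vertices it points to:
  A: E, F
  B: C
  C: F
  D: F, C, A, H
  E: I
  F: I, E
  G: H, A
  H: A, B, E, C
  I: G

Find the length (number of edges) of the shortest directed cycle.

4

For each vertex v, BFS finds the shortest path from v back to v.
The shortest such closed walk is H → E → I → G → H, length 4.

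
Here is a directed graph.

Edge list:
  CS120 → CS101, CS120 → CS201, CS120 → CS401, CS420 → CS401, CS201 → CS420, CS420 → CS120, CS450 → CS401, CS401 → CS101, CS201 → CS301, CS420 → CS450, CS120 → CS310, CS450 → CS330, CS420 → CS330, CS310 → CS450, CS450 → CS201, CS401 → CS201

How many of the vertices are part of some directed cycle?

6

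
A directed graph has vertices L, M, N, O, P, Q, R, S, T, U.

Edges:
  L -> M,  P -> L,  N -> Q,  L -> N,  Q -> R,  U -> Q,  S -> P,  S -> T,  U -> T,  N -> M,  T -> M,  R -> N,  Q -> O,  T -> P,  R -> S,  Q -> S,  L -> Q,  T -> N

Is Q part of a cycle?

Q is on a cycle iff Q can reach itself via ≥1 edge.
Q → R → N → Q — yes.

Yes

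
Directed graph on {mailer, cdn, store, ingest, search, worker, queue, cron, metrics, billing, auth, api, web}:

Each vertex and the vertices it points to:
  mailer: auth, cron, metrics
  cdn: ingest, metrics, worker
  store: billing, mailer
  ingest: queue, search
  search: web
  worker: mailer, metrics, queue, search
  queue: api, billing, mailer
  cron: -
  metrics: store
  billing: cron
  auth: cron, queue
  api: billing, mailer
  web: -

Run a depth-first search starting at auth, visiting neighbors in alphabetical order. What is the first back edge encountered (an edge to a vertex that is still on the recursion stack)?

mailer→auth

DFS from auth (visiting neighbors in alphabetical order); mark gray on enter, black on exit:
auth gray
  cron gray
  cron black
  queue gray
    api gray
      billing gray
        billing→cron: cron black — skip
      billing black
      mailer gray
        mailer→auth: auth is gray → back edge
First back edge: mailer → auth.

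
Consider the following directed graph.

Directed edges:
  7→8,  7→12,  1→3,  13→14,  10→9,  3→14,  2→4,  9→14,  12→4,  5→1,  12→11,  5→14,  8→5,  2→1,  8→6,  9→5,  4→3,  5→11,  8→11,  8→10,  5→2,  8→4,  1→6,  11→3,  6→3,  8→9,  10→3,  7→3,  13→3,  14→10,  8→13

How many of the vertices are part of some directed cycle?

A vertex is on a directed cycle iff it belongs to a strongly connected component of size ≥ 2 (or has a self-loop).
The vertices on cycles are {1, 2, 3, 4, 5, 6, 9, 10, 11, 14} — 10 in total.

10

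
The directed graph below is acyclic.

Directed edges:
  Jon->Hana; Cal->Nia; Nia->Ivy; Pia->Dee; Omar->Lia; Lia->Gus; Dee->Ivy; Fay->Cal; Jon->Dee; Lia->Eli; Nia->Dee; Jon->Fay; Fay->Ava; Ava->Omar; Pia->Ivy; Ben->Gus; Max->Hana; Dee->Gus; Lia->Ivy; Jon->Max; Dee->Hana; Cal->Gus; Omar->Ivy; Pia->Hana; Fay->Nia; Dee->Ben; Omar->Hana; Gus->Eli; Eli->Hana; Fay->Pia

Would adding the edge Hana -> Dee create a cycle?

Yes

Adding Hana→Dee creates a cycle iff Dee can already reach Hana.
Path from Dee: Dee → Hana.
So Dee → … → Hana → Dee is a cycle.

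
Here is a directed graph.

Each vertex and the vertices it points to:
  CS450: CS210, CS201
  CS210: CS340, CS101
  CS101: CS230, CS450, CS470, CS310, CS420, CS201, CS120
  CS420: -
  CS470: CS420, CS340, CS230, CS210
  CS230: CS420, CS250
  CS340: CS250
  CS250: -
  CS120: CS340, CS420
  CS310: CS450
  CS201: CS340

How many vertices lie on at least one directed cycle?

A vertex is on a directed cycle iff it belongs to a strongly connected component of size ≥ 2 (or has a self-loop).
The vertices on cycles are {CS101, CS210, CS310, CS450, CS470} — 5 in total.

5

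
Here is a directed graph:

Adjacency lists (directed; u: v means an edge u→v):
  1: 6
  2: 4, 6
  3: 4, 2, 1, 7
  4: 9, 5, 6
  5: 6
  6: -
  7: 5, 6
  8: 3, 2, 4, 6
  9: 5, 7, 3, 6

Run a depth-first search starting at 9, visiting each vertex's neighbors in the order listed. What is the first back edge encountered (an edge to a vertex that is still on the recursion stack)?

DFS from 9 (visiting each vertex's neighbors in the order listed); mark gray on enter, black on exit:
9 gray
  5 gray
    6 gray
    6 black
  5 black
  7 gray
    7→5: 5 black — skip
    7→6: 6 black — skip
  7 black
  3 gray
    4 gray
      4→9: 9 is gray → back edge
First back edge: 4 → 9.

4→9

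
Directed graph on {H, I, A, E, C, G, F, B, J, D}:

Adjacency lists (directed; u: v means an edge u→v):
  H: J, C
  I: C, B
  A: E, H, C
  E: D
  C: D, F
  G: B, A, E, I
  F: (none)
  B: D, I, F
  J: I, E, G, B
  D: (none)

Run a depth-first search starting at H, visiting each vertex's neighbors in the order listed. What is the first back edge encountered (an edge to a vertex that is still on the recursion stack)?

B→I

DFS from H (visiting each vertex's neighbors in the order listed); mark gray on enter, black on exit:
H gray
  J gray
    I gray
      C gray
        D gray
        D black
        F gray
        F black
      C black
      B gray
        B→D: D black — skip
        B→I: I is gray → back edge
First back edge: B → I.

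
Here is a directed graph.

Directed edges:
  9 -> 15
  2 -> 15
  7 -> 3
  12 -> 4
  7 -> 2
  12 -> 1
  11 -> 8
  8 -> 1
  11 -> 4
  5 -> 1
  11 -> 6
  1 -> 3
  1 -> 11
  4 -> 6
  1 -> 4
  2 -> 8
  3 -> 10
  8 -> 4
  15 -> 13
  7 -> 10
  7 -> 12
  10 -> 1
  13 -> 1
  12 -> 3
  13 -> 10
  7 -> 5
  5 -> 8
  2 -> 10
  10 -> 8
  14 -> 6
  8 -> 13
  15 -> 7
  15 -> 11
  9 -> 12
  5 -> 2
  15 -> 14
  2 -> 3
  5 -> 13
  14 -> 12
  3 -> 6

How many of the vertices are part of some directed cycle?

A vertex is on a directed cycle iff it belongs to a strongly connected component of size ≥ 2 (or has a self-loop).
The vertices on cycles are {1, 2, 3, 5, 7, 8, 10, 11, 13, 15} — 10 in total.

10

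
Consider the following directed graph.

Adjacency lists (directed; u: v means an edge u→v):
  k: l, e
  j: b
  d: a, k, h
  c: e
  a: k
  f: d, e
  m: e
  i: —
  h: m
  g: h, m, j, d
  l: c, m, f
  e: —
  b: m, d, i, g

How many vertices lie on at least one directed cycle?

A vertex is on a directed cycle iff it belongs to a strongly connected component of size ≥ 2 (or has a self-loop).
The vertices on cycles are {a, b, d, f, g, j, k, l} — 8 in total.

8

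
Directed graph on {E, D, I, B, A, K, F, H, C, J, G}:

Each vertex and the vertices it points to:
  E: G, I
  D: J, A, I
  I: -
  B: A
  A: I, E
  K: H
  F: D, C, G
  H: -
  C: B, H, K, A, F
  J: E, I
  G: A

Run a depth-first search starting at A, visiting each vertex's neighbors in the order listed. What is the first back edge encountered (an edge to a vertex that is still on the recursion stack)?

DFS from A (visiting each vertex's neighbors in the order listed); mark gray on enter, black on exit:
A gray
  I gray
  I black
  E gray
    G gray
      G→A: A is gray → back edge
First back edge: G → A.

G→A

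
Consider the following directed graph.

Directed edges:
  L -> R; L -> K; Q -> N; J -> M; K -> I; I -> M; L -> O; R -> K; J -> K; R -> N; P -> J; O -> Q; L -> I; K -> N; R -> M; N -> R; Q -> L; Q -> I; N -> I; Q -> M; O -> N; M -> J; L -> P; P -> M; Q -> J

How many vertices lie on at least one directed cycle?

9

A vertex is on a directed cycle iff it belongs to a strongly connected component of size ≥ 2 (or has a self-loop).
The vertices on cycles are {I, J, K, L, M, N, O, Q, R} — 9 in total.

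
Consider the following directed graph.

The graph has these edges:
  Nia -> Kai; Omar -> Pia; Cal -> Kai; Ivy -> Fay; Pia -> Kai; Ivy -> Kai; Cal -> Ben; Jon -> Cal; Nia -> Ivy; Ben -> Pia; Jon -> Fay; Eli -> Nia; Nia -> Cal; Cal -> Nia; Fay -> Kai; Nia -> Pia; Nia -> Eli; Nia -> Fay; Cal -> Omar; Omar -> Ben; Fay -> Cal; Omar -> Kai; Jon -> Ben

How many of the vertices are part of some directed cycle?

5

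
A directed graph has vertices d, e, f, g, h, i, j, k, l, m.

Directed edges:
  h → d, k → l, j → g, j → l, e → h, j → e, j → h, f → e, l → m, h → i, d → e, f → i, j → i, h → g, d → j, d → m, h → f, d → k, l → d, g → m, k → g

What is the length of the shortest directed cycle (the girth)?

3

For each vertex v, BFS finds the shortest path from v back to v.
The shortest such closed walk is d → k → l → d, length 3.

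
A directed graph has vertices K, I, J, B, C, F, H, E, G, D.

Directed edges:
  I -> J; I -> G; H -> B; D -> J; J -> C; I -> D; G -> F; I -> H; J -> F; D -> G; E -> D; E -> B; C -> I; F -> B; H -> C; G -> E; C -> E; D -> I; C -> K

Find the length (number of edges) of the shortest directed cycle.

2

For each vertex v, BFS finds the shortest path from v back to v.
The shortest such closed walk is D → I → D, length 2.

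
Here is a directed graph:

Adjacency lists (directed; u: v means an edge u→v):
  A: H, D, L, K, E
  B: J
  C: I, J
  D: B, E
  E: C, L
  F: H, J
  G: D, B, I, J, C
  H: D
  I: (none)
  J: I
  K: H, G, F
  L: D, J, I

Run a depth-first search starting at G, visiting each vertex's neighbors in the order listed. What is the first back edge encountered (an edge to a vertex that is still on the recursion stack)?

L->D

DFS from G (visiting each vertex's neighbors in the order listed); mark gray on enter, black on exit:
G gray
  D gray
    B gray
      J gray
        I gray
        I black
      J black
    B black
    E gray
      C gray
        C→I: I black — skip
        C→J: J black — skip
      C black
      L gray
        L→D: D is gray → back edge
First back edge: L → D.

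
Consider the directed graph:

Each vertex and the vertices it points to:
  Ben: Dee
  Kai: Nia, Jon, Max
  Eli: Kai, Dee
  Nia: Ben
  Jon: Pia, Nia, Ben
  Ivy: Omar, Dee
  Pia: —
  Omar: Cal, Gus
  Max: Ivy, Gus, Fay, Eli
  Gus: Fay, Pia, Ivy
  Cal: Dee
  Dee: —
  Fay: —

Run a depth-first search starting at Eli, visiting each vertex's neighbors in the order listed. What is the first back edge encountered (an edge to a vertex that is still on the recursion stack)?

Gus->Ivy

DFS from Eli (visiting each vertex's neighbors in the order listed); mark gray on enter, black on exit:
Eli gray
  Kai gray
    Nia gray
      Ben gray
        Dee gray
        Dee black
      Ben black
    Nia black
    Jon gray
      Pia gray
      Pia black
      Jon→Nia: Nia black — skip
      Jon→Ben: Ben black — skip
    Jon black
    Max gray
      Ivy gray
        Omar gray
          Cal gray
            Cal→Dee: Dee black — skip
          Cal black
          Gus gray
            Fay gray
            Fay black
            Gus→Pia: Pia black — skip
            Gus→Ivy: Ivy is gray → back edge
First back edge: Gus → Ivy.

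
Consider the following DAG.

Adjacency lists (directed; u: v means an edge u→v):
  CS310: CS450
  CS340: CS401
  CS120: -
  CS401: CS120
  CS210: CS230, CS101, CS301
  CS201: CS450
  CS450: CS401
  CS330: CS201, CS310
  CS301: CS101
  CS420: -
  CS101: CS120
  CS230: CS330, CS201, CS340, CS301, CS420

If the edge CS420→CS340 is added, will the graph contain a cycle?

Adding CS420→CS340 creates a cycle iff CS340 can already reach CS420.
Explore from CS340: no path reaches CS420. The graph stays acyclic.

No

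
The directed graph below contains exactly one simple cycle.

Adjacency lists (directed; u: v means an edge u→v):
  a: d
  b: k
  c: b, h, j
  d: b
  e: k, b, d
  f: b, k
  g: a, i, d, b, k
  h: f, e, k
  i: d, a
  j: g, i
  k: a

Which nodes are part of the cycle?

a, b, d, k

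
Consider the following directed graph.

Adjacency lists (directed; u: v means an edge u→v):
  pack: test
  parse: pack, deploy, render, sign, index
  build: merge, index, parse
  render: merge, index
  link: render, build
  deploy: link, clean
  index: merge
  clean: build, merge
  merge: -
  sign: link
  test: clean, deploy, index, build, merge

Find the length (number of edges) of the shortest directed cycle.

For each vertex v, BFS finds the shortest path from v back to v.
The shortest such closed walk is parse → pack → test → build → parse, length 4.

4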